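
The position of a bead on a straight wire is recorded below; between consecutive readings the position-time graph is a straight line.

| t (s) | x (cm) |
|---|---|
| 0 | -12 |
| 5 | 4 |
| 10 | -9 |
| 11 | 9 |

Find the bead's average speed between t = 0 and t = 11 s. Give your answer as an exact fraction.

Average speed = (total path length)/(elapsed time); on a piecewise-linear x-t graph the path length is Σ|Δx|.
0–5 s: |Δx| = |4 − -12| = 16 cm
5–10 s: |Δx| = |-9 − 4| = 13 cm
10–11 s: |Δx| = |9 − -9| = 18 cm
Total path = 47 cm; average speed = 47/11 = 47/11 cm/s.

47/11 cm/s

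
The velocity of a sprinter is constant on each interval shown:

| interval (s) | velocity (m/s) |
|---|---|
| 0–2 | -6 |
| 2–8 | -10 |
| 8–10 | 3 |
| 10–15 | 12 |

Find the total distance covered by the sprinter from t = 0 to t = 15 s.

Total distance travelled is ∫|v| dt — sum the magnitudes of each area piece.
0–2 s: |-6| × 2 = 12 m
2–8 s: |-10| × 6 = 60 m
8–10 s: |3| × 2 = 6 m
10–15 s: |12| × 5 = 60 m
Total distance = 138 m

138 m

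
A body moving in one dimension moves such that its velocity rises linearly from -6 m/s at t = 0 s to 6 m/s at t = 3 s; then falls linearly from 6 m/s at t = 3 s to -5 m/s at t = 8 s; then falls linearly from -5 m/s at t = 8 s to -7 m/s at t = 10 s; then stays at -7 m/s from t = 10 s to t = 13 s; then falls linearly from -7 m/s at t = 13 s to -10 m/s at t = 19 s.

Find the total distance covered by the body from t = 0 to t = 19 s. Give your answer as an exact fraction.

2351/22 m

Distance (not displacement) is the total path length: add the absolute areas under v-t.
0–3 s: v = 0 at t = 1.5 s; triangle areas 4.5 + 4.5 = 9 m
3–8 s: v = 0 at t = 63/11 s; triangle areas 90/11 + 125/22 = 305/22 m
8–10 s: |½(-5 + -7)(2)| = 12 m
10–13 s: |-7| × 3 = 21 m
13–19 s: |½(-7 + -10)(6)| = 51 m
Total distance = 2351/22 m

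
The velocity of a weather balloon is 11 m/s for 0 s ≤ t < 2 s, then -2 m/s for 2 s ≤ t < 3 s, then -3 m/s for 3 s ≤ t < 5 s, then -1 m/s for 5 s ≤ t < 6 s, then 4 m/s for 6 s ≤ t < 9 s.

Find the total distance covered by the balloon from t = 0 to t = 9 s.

Distance (not displacement) is the total path length: add the absolute areas under v-t.
0–2 s: |11| × 2 = 22 m
2–3 s: |-2| × 1 = 2 m
3–5 s: |-3| × 2 = 6 m
5–6 s: |-1| × 1 = 1 m
6–9 s: |4| × 3 = 12 m
Total distance = 43 m

43 m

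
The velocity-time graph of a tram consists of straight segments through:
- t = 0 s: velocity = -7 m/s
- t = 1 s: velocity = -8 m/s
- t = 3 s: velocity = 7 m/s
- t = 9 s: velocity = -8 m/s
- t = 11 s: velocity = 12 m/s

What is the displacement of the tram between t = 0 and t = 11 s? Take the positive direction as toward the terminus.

Net displacement equals the area under the velocity-time graph (areas below the axis count negative).
0–1 s: ½(-7 + -8)(1) = -7.5 m
1–3 s: ½(-8 + 7)(2) = -1 m
3–9 s: ½(7 + -8)(6) = -3 m
9–11 s: ½(-8 + 12)(2) = 4 m
Net displacement = -7.5 m

-7.5 m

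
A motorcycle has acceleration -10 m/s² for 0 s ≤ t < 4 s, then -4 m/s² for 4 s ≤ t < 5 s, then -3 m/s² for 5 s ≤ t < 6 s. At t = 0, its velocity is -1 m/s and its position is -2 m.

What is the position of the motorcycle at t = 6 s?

On each constant-a segment, Δv = aΔt and Δx = v₀Δt + ½aΔt²; chain segment to segment.
0–4 s: v starts -1 m/s; Δx = -1·4 + ½·-10·4² = -84 m; v ends -41 m/s.
4–5 s: v starts -41 m/s; Δx = -41·1 + ½·-4·1² = -43 m; v ends -45 m/s.
5–6 s: v starts -45 m/s; Δx = -45·1 + ½·-3·1² = -46.5 m; v ends -48 m/s.
x(6) = -2 + Σ Δx = -175.5 m.

-175.5 m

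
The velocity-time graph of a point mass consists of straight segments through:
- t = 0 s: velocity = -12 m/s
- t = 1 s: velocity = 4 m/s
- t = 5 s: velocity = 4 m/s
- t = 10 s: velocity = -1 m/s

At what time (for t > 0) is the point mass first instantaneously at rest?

t = 0.75 s

v changes sign on 0–1 s (from -12 to 4); the graph is linear there, so v = 0 at t = 0 + (12)·(1 − 0)/(4 − -12) = 0.75 s.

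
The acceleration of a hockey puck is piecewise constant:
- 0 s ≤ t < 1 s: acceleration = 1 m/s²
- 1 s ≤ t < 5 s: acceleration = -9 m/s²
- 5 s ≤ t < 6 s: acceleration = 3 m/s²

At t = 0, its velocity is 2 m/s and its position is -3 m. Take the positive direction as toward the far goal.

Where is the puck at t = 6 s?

On each constant-a segment, Δv = aΔt and Δx = v₀Δt + ½aΔt²; chain segment to segment.
0–1 s: v starts 2 m/s; Δx = 2·1 + ½·1·1² = 2.5 m; v ends 3 m/s.
1–5 s: v starts 3 m/s; Δx = 3·4 + ½·-9·4² = -60 m; v ends -33 m/s.
5–6 s: v starts -33 m/s; Δx = -33·1 + ½·3·1² = -31.5 m; v ends -30 m/s.
x(6) = -3 + Σ Δx = -92 m.

-92 m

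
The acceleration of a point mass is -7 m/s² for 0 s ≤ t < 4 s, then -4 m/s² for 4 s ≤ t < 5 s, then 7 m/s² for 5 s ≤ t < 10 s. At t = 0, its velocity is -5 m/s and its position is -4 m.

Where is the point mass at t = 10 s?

-212.5 m

On each constant-a segment, Δv = aΔt and Δx = v₀Δt + ½aΔt²; chain segment to segment.
0–4 s: v starts -5 m/s; Δx = -5·4 + ½·-7·4² = -76 m; v ends -33 m/s.
4–5 s: v starts -33 m/s; Δx = -33·1 + ½·-4·1² = -35 m; v ends -37 m/s.
5–10 s: v starts -37 m/s; Δx = -37·5 + ½·7·5² = -97.5 m; v ends -2 m/s.
x(10) = -4 + Σ Δx = -212.5 m.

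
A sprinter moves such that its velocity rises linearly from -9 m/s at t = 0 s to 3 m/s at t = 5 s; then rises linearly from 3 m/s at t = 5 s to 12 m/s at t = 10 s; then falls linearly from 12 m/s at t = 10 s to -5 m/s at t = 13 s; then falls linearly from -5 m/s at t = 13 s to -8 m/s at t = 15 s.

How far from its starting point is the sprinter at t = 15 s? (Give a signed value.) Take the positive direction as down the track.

20 m

Net displacement equals the area under the velocity-time graph (areas below the axis count negative).
0–5 s: ½(-9 + 3)(5) = -15 m
5–10 s: ½(3 + 12)(5) = 37.5 m
10–13 s: ½(12 + -5)(3) = 10.5 m
13–15 s: ½(-5 + -8)(2) = -13 m
Net displacement = 20 m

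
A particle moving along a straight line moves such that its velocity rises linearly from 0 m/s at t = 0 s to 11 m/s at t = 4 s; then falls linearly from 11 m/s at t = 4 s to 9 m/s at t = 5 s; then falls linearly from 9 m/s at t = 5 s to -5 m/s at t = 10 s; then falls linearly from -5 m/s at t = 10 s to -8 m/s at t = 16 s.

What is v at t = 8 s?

0.6 m/s

On 5–10 s the graph is linear from 9 to -5 m/s: v(8) = 9 + (-5 − 9)·(8 − 5)/(10 − 5) = 0.6 m/s.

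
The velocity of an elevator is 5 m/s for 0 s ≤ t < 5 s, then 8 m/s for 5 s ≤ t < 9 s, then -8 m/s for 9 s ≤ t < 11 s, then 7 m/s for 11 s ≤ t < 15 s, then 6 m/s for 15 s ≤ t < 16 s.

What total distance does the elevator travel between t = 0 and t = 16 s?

Distance (not displacement) is the total path length: add the absolute areas under v-t.
0–5 s: |5| × 5 = 25 m
5–9 s: |8| × 4 = 32 m
9–11 s: |-8| × 2 = 16 m
11–15 s: |7| × 4 = 28 m
15–16 s: |6| × 1 = 6 m
Total distance = 107 m

107 m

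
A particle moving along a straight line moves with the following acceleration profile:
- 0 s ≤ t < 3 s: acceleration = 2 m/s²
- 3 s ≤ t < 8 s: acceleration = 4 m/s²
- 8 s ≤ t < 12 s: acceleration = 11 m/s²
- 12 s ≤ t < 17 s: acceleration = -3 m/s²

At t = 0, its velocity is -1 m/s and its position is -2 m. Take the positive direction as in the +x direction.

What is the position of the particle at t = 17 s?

On each constant-a segment, Δv = aΔt and Δx = v₀Δt + ½aΔt²; chain segment to segment.
0–3 s: v starts -1 m/s; Δx = -1·3 + ½·2·3² = 6 m; v ends 5 m/s.
3–8 s: v starts 5 m/s; Δx = 5·5 + ½·4·5² = 75 m; v ends 25 m/s.
8–12 s: v starts 25 m/s; Δx = 25·4 + ½·11·4² = 188 m; v ends 69 m/s.
12–17 s: v starts 69 m/s; Δx = 69·5 + ½·-3·5² = 307.5 m; v ends 54 m/s.
x(17) = -2 + Σ Δx = 574.5 m.

574.5 m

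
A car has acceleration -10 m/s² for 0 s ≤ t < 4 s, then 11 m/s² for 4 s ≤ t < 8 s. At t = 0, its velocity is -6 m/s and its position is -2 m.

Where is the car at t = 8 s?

-202 m

On each constant-a segment, Δv = aΔt and Δx = v₀Δt + ½aΔt²; chain segment to segment.
0–4 s: v starts -6 m/s; Δx = -6·4 + ½·-10·4² = -104 m; v ends -46 m/s.
4–8 s: v starts -46 m/s; Δx = -46·4 + ½·11·4² = -96 m; v ends -2 m/s.
x(8) = -2 + Σ Δx = -202 m.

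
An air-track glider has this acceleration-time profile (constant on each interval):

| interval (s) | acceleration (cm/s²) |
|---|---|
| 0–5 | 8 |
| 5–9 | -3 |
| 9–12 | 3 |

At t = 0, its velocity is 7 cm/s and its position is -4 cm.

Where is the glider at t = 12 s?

On each constant-a segment, Δv = aΔt and Δx = v₀Δt + ½aΔt²; chain segment to segment.
0–5 s: v starts 7 cm/s; Δx = 7·5 + ½·8·5² = 135 cm; v ends 47 cm/s.
5–9 s: v starts 47 cm/s; Δx = 47·4 + ½·-3·4² = 164 cm; v ends 35 cm/s.
9–12 s: v starts 35 cm/s; Δx = 35·3 + ½·3·3² = 118.5 cm; v ends 44 cm/s.
x(12) = -4 + Σ Δx = 413.5 cm.

413.5 cm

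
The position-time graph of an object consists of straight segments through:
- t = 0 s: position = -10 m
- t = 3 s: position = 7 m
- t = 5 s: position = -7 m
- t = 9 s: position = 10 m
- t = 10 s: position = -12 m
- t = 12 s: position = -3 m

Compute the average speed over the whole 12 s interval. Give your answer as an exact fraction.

79/12 m/s

Average speed = (total path length)/(elapsed time); on a piecewise-linear x-t graph the path length is Σ|Δx|.
0–3 s: |Δx| = |7 − -10| = 17 m
3–5 s: |Δx| = |-7 − 7| = 14 m
5–9 s: |Δx| = |10 − -7| = 17 m
9–10 s: |Δx| = |-12 − 10| = 22 m
10–12 s: |Δx| = |-3 − -12| = 9 m
Total path = 79 m; average speed = 79/12 = 79/12 m/s.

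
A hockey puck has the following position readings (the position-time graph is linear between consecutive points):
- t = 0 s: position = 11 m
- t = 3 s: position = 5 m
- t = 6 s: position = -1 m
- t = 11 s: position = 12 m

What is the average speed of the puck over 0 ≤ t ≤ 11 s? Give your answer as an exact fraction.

Average speed = (total path length)/(elapsed time); on a piecewise-linear x-t graph the path length is Σ|Δx|.
0–3 s: |Δx| = |5 − 11| = 6 m
3–6 s: |Δx| = |-1 − 5| = 6 m
6–11 s: |Δx| = |12 − -1| = 13 m
Total path = 25 m; average speed = 25/11 = 25/11 m/s.

25/11 m/s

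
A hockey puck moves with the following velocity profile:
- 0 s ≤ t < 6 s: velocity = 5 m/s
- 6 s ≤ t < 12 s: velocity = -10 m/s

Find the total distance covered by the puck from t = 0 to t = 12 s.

90 m

Distance (not displacement) is the total path length: add the absolute areas under v-t.
0–6 s: |5| × 6 = 30 m
6–12 s: |-10| × 6 = 60 m
Total distance = 90 m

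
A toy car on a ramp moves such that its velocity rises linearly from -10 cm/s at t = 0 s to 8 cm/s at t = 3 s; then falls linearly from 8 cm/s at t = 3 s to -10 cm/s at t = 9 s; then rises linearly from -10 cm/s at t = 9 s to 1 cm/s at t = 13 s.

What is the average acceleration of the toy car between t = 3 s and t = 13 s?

Average acceleration = Δv/Δt = (1 − 8)/(13 − 3) = -0.7 cm/s².

-0.7 cm/s²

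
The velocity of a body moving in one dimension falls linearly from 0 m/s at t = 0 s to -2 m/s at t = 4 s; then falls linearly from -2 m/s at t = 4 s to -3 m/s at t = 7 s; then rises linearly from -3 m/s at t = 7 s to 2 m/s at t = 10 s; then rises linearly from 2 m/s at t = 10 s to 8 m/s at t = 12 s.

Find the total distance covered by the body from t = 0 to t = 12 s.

25.4 m

Distance (not displacement) is the total path length: add the absolute areas under v-t.
0–4 s: |½(0 + -2)(4)| = 4 m
4–7 s: |½(-2 + -3)(3)| = 7.5 m
7–10 s: v = 0 at t = 8.8 s; triangle areas 2.7 + 1.2 = 3.9 m
10–12 s: |½(2 + 8)(2)| = 10 m
Total distance = 25.4 m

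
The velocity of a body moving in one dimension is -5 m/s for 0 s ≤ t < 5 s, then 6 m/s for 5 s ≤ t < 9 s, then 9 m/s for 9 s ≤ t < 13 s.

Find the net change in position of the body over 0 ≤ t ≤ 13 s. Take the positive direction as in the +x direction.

35 m

Net displacement equals the area under the velocity-time graph (areas below the axis count negative).
0–5 s: -5 × 5 = -25 m
5–9 s: 6 × 4 = 24 m
9–13 s: 9 × 4 = 36 m
Net displacement = 35 m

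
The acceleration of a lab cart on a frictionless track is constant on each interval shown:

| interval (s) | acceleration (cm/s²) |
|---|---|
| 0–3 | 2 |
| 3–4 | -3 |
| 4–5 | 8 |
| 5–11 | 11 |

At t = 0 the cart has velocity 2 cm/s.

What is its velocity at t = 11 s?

79 cm/s

Δv equals the area under the a-t graph; then v = v₀ + Δv.
0–3 s: 2 × 3 = 6 cm/s
3–4 s: -3 × 1 = -3 cm/s
4–5 s: 8 × 1 = 8 cm/s
5–11 s: 11 × 6 = 66 cm/s
Δv = 77 cm/s, so v(11) = 2 + (77) = 79 cm/s.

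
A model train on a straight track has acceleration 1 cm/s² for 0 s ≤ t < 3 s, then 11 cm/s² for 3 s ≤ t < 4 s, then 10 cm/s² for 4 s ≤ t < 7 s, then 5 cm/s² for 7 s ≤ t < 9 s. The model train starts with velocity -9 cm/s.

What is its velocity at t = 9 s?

45 cm/s

Δv equals the area under the a-t graph; then v = v₀ + Δv.
0–3 s: 1 × 3 = 3 cm/s
3–4 s: 11 × 1 = 11 cm/s
4–7 s: 10 × 3 = 30 cm/s
7–9 s: 5 × 2 = 10 cm/s
Δv = 54 cm/s, so v(9) = -9 + (54) = 45 cm/s.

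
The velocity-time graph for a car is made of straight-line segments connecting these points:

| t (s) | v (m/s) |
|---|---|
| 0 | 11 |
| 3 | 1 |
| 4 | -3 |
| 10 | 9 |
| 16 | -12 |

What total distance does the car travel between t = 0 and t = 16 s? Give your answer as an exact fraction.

Distance (not displacement) is the total path length: add the absolute areas under v-t.
0–3 s: |½(11 + 1)(3)| = 18 m
3–4 s: v = 0 at t = 3.25 s; triangle areas 0.125 + 1.125 = 1.25 m
4–10 s: v = 0 at t = 5.5 s; triangle areas 2.25 + 20.25 = 22.5 m
10–16 s: v = 0 at t = 88/7 s; triangle areas 81/7 + 144/7 = 225/7 m
Total distance = 2069/28 m

2069/28 m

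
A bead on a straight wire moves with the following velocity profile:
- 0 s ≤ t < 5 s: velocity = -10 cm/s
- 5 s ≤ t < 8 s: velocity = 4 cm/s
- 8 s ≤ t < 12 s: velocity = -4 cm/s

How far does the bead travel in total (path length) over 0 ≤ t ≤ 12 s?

78 cm

Total distance travelled is ∫|v| dt — sum the magnitudes of each area piece.
0–5 s: |-10| × 5 = 50 cm
5–8 s: |4| × 3 = 12 cm
8–12 s: |-4| × 4 = 16 cm
Total distance = 78 cm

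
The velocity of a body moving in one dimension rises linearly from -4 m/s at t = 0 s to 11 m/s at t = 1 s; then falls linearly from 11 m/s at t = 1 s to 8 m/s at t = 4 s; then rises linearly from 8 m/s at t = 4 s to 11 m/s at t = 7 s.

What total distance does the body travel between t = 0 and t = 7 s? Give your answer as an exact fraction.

Distance (not displacement) is the total path length: add the absolute areas under v-t.
0–1 s: v = 0 at t = 4/15 s; triangle areas 8/15 + 121/30 = 137/30 m
1–4 s: |½(11 + 8)(3)| = 28.5 m
4–7 s: |½(8 + 11)(3)| = 28.5 m
Total distance = 1847/30 m

1847/30 m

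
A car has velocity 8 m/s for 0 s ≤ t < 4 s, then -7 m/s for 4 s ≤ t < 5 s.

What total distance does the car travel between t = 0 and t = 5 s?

39 m

Total distance travelled is ∫|v| dt — sum the magnitudes of each area piece.
0–4 s: |8| × 4 = 32 m
4–5 s: |-7| × 1 = 7 m
Total distance = 39 m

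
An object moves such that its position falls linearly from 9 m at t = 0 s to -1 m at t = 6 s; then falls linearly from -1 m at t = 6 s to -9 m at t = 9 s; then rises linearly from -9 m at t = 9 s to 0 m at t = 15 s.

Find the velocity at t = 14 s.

1.5 m/s

Velocity is the slope of the x-t graph on 9–15 s: (0 − -9)/(15 − 9) = 1.5 m/s.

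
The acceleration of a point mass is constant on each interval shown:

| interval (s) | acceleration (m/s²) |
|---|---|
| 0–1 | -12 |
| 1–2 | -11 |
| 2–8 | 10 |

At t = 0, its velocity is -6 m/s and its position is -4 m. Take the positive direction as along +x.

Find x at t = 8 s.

-33.5 m

On each constant-a segment, Δv = aΔt and Δx = v₀Δt + ½aΔt²; chain segment to segment.
0–1 s: v starts -6 m/s; Δx = -6·1 + ½·-12·1² = -12 m; v ends -18 m/s.
1–2 s: v starts -18 m/s; Δx = -18·1 + ½·-11·1² = -23.5 m; v ends -29 m/s.
2–8 s: v starts -29 m/s; Δx = -29·6 + ½·10·6² = 6 m; v ends 31 m/s.
x(8) = -4 + Σ Δx = -33.5 m.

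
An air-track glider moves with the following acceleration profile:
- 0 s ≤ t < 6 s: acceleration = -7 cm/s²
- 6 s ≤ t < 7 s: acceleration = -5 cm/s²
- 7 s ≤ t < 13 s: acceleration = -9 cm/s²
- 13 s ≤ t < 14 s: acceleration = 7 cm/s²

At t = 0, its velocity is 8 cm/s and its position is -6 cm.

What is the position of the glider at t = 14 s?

-606 cm

On each constant-a segment, Δv = aΔt and Δx = v₀Δt + ½aΔt²; chain segment to segment.
0–6 s: v starts 8 cm/s; Δx = 8·6 + ½·-7·6² = -78 cm; v ends -34 cm/s.
6–7 s: v starts -34 cm/s; Δx = -34·1 + ½·-5·1² = -36.5 cm; v ends -39 cm/s.
7–13 s: v starts -39 cm/s; Δx = -39·6 + ½·-9·6² = -396 cm; v ends -93 cm/s.
13–14 s: v starts -93 cm/s; Δx = -93·1 + ½·7·1² = -89.5 cm; v ends -86 cm/s.
x(14) = -6 + Σ Δx = -606 cm.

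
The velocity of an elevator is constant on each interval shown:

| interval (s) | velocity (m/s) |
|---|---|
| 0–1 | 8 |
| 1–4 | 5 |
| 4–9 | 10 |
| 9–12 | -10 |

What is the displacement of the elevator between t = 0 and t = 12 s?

Net displacement equals the area under the velocity-time graph (areas below the axis count negative).
0–1 s: 8 × 1 = 8 m
1–4 s: 5 × 3 = 15 m
4–9 s: 10 × 5 = 50 m
9–12 s: -10 × 3 = -30 m
Net displacement = 43 m

43 m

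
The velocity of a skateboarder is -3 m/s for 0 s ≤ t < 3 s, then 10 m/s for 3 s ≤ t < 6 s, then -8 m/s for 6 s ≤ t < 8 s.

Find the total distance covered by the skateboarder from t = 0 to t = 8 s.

55 m

Distance (not displacement) is the total path length: add the absolute areas under v-t.
0–3 s: |-3| × 3 = 9 m
3–6 s: |10| × 3 = 30 m
6–8 s: |-8| × 2 = 16 m
Total distance = 55 m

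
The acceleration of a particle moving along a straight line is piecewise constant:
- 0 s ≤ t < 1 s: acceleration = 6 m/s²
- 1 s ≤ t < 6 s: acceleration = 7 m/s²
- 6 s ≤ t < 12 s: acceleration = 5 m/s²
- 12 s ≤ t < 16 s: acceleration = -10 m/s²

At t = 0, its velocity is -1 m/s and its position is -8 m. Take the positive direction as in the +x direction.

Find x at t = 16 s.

On each constant-a segment, Δv = aΔt and Δx = v₀Δt + ½aΔt²; chain segment to segment.
0–1 s: v starts -1 m/s; Δx = -1·1 + ½·6·1² = 2 m; v ends 5 m/s.
1–6 s: v starts 5 m/s; Δx = 5·5 + ½·7·5² = 112.5 m; v ends 40 m/s.
6–12 s: v starts 40 m/s; Δx = 40·6 + ½·5·6² = 330 m; v ends 70 m/s.
12–16 s: v starts 70 m/s; Δx = 70·4 + ½·-10·4² = 200 m; v ends 30 m/s.
x(16) = -8 + Σ Δx = 636.5 m.

636.5 m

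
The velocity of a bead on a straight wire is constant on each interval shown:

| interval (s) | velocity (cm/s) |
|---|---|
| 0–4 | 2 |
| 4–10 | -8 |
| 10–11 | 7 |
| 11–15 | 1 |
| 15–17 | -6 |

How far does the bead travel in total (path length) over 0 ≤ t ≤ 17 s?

79 cm

Total distance travelled is ∫|v| dt — sum the magnitudes of each area piece.
0–4 s: |2| × 4 = 8 cm
4–10 s: |-8| × 6 = 48 cm
10–11 s: |7| × 1 = 7 cm
11–15 s: |1| × 4 = 4 cm
15–17 s: |-6| × 2 = 12 cm
Total distance = 79 cm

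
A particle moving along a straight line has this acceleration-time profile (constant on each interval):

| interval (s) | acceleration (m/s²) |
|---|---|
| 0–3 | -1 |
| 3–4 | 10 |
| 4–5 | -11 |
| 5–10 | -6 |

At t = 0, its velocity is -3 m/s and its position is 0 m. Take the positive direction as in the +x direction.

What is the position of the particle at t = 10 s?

On each constant-a segment, Δv = aΔt and Δx = v₀Δt + ½aΔt²; chain segment to segment.
0–3 s: v starts -3 m/s; Δx = -3·3 + ½·-1·3² = -13.5 m; v ends -6 m/s.
3–4 s: v starts -6 m/s; Δx = -6·1 + ½·10·1² = -1 m; v ends 4 m/s.
4–5 s: v starts 4 m/s; Δx = 4·1 + ½·-11·1² = -1.5 m; v ends -7 m/s.
5–10 s: v starts -7 m/s; Δx = -7·5 + ½·-6·5² = -110 m; v ends -37 m/s.
x(10) = 0 + Σ Δx = -126 m.

-126 m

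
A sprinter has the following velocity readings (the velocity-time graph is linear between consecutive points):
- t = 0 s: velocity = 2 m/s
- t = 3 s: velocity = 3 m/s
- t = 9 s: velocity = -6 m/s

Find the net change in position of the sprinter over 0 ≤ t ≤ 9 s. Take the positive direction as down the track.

Displacement is the signed area under the v-t curve.
0–3 s: ½(2 + 3)(3) = 7.5 m
3–9 s: ½(3 + -6)(6) = -9 m
Net displacement = -1.5 m

-1.5 m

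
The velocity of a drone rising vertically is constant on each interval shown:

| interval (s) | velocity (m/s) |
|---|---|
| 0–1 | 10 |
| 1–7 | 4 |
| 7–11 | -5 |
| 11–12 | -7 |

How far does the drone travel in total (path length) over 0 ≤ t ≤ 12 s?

Distance (not displacement) is the total path length: add the absolute areas under v-t.
0–1 s: |10| × 1 = 10 m
1–7 s: |4| × 6 = 24 m
7–11 s: |-5| × 4 = 20 m
11–12 s: |-7| × 1 = 7 m
Total distance = 61 m

61 m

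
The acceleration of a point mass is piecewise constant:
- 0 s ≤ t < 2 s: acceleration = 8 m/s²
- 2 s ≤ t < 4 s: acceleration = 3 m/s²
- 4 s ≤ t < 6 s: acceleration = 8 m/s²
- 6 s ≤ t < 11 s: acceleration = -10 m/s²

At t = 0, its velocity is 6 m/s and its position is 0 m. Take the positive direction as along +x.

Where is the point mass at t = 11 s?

245 m

On each constant-a segment, Δv = aΔt and Δx = v₀Δt + ½aΔt²; chain segment to segment.
0–2 s: v starts 6 m/s; Δx = 6·2 + ½·8·2² = 28 m; v ends 22 m/s.
2–4 s: v starts 22 m/s; Δx = 22·2 + ½·3·2² = 50 m; v ends 28 m/s.
4–6 s: v starts 28 m/s; Δx = 28·2 + ½·8·2² = 72 m; v ends 44 m/s.
6–11 s: v starts 44 m/s; Δx = 44·5 + ½·-10·5² = 95 m; v ends -6 m/s.
x(11) = 0 + Σ Δx = 245 m.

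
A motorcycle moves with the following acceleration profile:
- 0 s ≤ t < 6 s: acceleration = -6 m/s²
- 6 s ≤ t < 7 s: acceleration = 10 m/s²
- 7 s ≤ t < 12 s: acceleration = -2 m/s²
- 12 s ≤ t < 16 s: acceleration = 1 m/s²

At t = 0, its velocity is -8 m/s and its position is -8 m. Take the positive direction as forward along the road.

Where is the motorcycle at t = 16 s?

-566 m

On each constant-a segment, Δv = aΔt and Δx = v₀Δt + ½aΔt²; chain segment to segment.
0–6 s: v starts -8 m/s; Δx = -8·6 + ½·-6·6² = -156 m; v ends -44 m/s.
6–7 s: v starts -44 m/s; Δx = -44·1 + ½·10·1² = -39 m; v ends -34 m/s.
7–12 s: v starts -34 m/s; Δx = -34·5 + ½·-2·5² = -195 m; v ends -44 m/s.
12–16 s: v starts -44 m/s; Δx = -44·4 + ½·1·4² = -168 m; v ends -40 m/s.
x(16) = -8 + Σ Δx = -566 m.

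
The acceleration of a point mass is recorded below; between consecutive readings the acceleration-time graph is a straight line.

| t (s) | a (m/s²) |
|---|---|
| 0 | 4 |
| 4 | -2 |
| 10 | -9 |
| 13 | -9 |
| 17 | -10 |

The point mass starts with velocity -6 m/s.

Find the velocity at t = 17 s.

Δv equals the area under the a-t graph; then v = v₀ + Δv.
0–4 s: ½(4 + -2)(4) = 4 m/s
4–10 s: ½(-2 + -9)(6) = -33 m/s
10–13 s: -9 × 3 = -27 m/s
13–17 s: ½(-9 + -10)(4) = -38 m/s
Δv = -94 m/s, so v(17) = -6 + (-94) = -100 m/s.

-100 m/s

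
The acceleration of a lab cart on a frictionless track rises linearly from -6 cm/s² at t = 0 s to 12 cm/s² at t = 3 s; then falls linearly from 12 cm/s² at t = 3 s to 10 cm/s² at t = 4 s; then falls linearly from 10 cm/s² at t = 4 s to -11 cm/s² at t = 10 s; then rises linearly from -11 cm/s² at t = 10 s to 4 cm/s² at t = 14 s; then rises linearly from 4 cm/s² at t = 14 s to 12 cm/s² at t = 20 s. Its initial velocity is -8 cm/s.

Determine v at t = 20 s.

Δv equals the area under the a-t graph; then v = v₀ + Δv.
0–3 s: ½(-6 + 12)(3) = 9 cm/s
3–4 s: ½(12 + 10)(1) = 11 cm/s
4–10 s: ½(10 + -11)(6) = -3 cm/s
10–14 s: ½(-11 + 4)(4) = -14 cm/s
14–20 s: ½(4 + 12)(6) = 48 cm/s
Δv = 51 cm/s, so v(20) = -8 + (51) = 43 cm/s.

43 cm/s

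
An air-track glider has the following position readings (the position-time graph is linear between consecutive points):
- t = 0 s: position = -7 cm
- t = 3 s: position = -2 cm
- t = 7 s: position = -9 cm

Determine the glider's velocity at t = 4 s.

Velocity is the slope of the x-t graph on 3–7 s: (-9 − -2)/(7 − 3) = -1.75 cm/s.

-1.75 cm/s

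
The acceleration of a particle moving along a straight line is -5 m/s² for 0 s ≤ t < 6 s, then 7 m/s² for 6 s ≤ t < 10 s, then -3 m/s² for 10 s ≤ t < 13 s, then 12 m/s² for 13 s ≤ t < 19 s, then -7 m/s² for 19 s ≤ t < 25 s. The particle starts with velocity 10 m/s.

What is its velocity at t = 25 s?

Δv equals the area under the a-t graph; then v = v₀ + Δv.
0–6 s: -5 × 6 = -30 m/s
6–10 s: 7 × 4 = 28 m/s
10–13 s: -3 × 3 = -9 m/s
13–19 s: 12 × 6 = 72 m/s
19–25 s: -7 × 6 = -42 m/s
Δv = 19 m/s, so v(25) = 10 + (19) = 29 m/s.

29 m/s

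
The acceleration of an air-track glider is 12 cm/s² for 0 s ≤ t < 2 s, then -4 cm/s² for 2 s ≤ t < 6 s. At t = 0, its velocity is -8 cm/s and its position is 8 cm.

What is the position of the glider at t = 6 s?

On each constant-a segment, Δv = aΔt and Δx = v₀Δt + ½aΔt²; chain segment to segment.
0–2 s: v starts -8 cm/s; Δx = -8·2 + ½·12·2² = 8 cm; v ends 16 cm/s.
2–6 s: v starts 16 cm/s; Δx = 16·4 + ½·-4·4² = 32 cm; v ends 0 cm/s.
x(6) = 8 + Σ Δx = 48 cm.

48 cm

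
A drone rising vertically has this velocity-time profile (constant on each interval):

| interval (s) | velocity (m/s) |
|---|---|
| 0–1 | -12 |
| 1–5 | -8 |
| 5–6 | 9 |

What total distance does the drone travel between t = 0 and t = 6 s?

53 m

Distance (not displacement) is the total path length: add the absolute areas under v-t.
0–1 s: |-12| × 1 = 12 m
1–5 s: |-8| × 4 = 32 m
5–6 s: |9| × 1 = 9 m
Total distance = 53 m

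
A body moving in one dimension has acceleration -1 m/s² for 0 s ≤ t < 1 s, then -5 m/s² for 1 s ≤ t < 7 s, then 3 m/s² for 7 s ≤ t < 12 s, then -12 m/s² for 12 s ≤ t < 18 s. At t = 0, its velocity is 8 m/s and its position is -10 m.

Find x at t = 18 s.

On each constant-a segment, Δv = aΔt and Δx = v₀Δt + ½aΔt²; chain segment to segment.
0–1 s: v starts 8 m/s; Δx = 8·1 + ½·-1·1² = 7.5 m; v ends 7 m/s.
1–7 s: v starts 7 m/s; Δx = 7·6 + ½·-5·6² = -48 m; v ends -23 m/s.
7–12 s: v starts -23 m/s; Δx = -23·5 + ½·3·5² = -77.5 m; v ends -8 m/s.
12–18 s: v starts -8 m/s; Δx = -8·6 + ½·-12·6² = -264 m; v ends -80 m/s.
x(18) = -10 + Σ Δx = -392 m.

-392 m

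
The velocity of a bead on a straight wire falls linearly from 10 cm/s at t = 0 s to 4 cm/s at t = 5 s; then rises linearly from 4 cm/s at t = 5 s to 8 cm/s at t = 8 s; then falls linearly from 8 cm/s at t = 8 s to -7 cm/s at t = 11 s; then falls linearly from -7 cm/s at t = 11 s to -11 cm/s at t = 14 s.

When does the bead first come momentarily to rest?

v changes sign on 8–11 s (from 8 to -7); the graph is linear there, so v = 0 at t = 8 + (-8)·(11 − 8)/(-7 − 8) = 9.6 s.

t = 9.6 s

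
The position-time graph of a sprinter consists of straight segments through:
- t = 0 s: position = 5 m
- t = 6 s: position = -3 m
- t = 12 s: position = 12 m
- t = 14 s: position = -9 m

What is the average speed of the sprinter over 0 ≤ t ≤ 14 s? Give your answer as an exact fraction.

22/7 m/s

Average speed = (total path length)/(elapsed time); on a piecewise-linear x-t graph the path length is Σ|Δx|.
0–6 s: |Δx| = |-3 − 5| = 8 m
6–12 s: |Δx| = |12 − -3| = 15 m
12–14 s: |Δx| = |-9 − 12| = 21 m
Total path = 44 m; average speed = 44/14 = 22/7 m/s.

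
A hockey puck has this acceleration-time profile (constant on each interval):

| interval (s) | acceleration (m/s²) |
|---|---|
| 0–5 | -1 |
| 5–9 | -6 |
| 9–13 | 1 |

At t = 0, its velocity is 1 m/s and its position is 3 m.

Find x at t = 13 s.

On each constant-a segment, Δv = aΔt and Δx = v₀Δt + ½aΔt²; chain segment to segment.
0–5 s: v starts 1 m/s; Δx = 1·5 + ½·-1·5² = -7.5 m; v ends -4 m/s.
5–9 s: v starts -4 m/s; Δx = -4·4 + ½·-6·4² = -64 m; v ends -28 m/s.
9–13 s: v starts -28 m/s; Δx = -28·4 + ½·1·4² = -104 m; v ends -24 m/s.
x(13) = 3 + Σ Δx = -172.5 m.

-172.5 m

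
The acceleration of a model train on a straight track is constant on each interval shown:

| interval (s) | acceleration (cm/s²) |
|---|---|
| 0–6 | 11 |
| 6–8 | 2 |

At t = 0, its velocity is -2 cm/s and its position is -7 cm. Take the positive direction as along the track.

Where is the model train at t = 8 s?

311 cm

On each constant-a segment, Δv = aΔt and Δx = v₀Δt + ½aΔt²; chain segment to segment.
0–6 s: v starts -2 cm/s; Δx = -2·6 + ½·11·6² = 186 cm; v ends 64 cm/s.
6–8 s: v starts 64 cm/s; Δx = 64·2 + ½·2·2² = 132 cm; v ends 68 cm/s.
x(8) = -7 + Σ Δx = 311 cm.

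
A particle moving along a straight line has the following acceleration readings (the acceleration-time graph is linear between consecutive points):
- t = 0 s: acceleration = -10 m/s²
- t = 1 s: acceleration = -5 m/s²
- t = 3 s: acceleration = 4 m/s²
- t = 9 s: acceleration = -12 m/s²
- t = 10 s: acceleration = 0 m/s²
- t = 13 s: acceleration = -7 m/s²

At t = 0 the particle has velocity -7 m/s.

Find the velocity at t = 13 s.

-56 m/s

Δv equals the area under the a-t graph; then v = v₀ + Δv.
0–1 s: ½(-10 + -5)(1) = -7.5 m/s
1–3 s: ½(-5 + 4)(2) = -1 m/s
3–9 s: ½(4 + -12)(6) = -24 m/s
9–10 s: ½(-12 + 0)(1) = -6 m/s
10–13 s: ½(0 + -7)(3) = -10.5 m/s
Δv = -49 m/s, so v(13) = -7 + (-49) = -56 m/s.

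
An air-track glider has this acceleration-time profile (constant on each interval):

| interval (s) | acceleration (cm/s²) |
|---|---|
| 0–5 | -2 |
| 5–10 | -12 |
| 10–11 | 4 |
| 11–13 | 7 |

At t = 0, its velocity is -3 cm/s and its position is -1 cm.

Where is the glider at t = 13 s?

On each constant-a segment, Δv = aΔt and Δx = v₀Δt + ½aΔt²; chain segment to segment.
0–5 s: v starts -3 cm/s; Δx = -3·5 + ½·-2·5² = -40 cm; v ends -13 cm/s.
5–10 s: v starts -13 cm/s; Δx = -13·5 + ½·-12·5² = -215 cm; v ends -73 cm/s.
10–11 s: v starts -73 cm/s; Δx = -73·1 + ½·4·1² = -71 cm; v ends -69 cm/s.
11–13 s: v starts -69 cm/s; Δx = -69·2 + ½·7·2² = -124 cm; v ends -55 cm/s.
x(13) = -1 + Σ Δx = -451 cm.

-451 cm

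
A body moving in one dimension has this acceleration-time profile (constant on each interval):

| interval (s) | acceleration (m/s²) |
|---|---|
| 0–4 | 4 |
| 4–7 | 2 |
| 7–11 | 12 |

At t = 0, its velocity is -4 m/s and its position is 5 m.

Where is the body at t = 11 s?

On each constant-a segment, Δv = aΔt and Δx = v₀Δt + ½aΔt²; chain segment to segment.
0–4 s: v starts -4 m/s; Δx = -4·4 + ½·4·4² = 16 m; v ends 12 m/s.
4–7 s: v starts 12 m/s; Δx = 12·3 + ½·2·3² = 45 m; v ends 18 m/s.
7–11 s: v starts 18 m/s; Δx = 18·4 + ½·12·4² = 168 m; v ends 66 m/s.
x(11) = 5 + Σ Δx = 234 m.

234 m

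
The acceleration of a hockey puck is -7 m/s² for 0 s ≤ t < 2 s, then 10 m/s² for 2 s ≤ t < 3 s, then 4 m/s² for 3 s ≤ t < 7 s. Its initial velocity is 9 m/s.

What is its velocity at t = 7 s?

21 m/s

Δv equals the area under the a-t graph; then v = v₀ + Δv.
0–2 s: -7 × 2 = -14 m/s
2–3 s: 10 × 1 = 10 m/s
3–7 s: 4 × 4 = 16 m/s
Δv = 12 m/s, so v(7) = 9 + (12) = 21 m/s.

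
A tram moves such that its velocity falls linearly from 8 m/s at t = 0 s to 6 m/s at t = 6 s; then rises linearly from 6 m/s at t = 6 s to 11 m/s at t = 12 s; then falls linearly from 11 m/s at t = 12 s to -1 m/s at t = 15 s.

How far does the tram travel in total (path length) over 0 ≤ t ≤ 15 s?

108.25 m

Distance (not displacement) is the total path length: add the absolute areas under v-t.
0–6 s: |½(8 + 6)(6)| = 42 m
6–12 s: |½(6 + 11)(6)| = 51 m
12–15 s: v = 0 at t = 14.75 s; triangle areas 15.125 + 0.125 = 15.25 m
Total distance = 108.25 m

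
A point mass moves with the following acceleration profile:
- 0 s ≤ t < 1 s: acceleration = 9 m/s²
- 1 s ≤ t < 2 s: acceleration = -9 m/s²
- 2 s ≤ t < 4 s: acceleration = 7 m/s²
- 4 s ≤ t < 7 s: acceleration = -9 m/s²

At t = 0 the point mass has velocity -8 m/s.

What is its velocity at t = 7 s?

Δv equals the area under the a-t graph; then v = v₀ + Δv.
0–1 s: 9 × 1 = 9 m/s
1–2 s: -9 × 1 = -9 m/s
2–4 s: 7 × 2 = 14 m/s
4–7 s: -9 × 3 = -27 m/s
Δv = -13 m/s, so v(7) = -8 + (-13) = -21 m/s.

-21 m/s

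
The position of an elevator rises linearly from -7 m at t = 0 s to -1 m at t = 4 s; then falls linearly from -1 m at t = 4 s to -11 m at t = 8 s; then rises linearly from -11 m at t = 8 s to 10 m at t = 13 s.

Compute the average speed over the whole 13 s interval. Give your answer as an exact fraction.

37/13 m/s

Average speed = (total path length)/(elapsed time); on a piecewise-linear x-t graph the path length is Σ|Δx|.
0–4 s: |Δx| = |-1 − -7| = 6 m
4–8 s: |Δx| = |-11 − -1| = 10 m
8–13 s: |Δx| = |10 − -11| = 21 m
Total path = 37 m; average speed = 37/13 = 37/13 m/s.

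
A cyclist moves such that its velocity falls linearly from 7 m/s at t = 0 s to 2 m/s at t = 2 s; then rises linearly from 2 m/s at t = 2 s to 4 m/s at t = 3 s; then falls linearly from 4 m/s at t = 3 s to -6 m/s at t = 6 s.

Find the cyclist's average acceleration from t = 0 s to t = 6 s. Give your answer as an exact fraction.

Average acceleration = Δv/Δt = (-6 − 7)/(6 − 0) = -13/6 m/s².

-13/6 m/s²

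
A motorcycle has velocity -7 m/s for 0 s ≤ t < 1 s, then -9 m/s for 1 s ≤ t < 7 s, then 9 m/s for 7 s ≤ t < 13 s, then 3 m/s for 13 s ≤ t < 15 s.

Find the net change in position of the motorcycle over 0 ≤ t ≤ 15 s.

-1 m

Net displacement equals the area under the velocity-time graph (areas below the axis count negative).
0–1 s: -7 × 1 = -7 m
1–7 s: -9 × 6 = -54 m
7–13 s: 9 × 6 = 54 m
13–15 s: 3 × 2 = 6 m
Net displacement = -1 m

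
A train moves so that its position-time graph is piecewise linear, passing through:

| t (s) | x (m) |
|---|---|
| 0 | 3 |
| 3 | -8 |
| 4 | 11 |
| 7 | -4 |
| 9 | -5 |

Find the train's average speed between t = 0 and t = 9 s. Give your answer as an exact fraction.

Average speed = (total path length)/(elapsed time); on a piecewise-linear x-t graph the path length is Σ|Δx|.
0–3 s: |Δx| = |-8 − 3| = 11 m
3–4 s: |Δx| = |11 − -8| = 19 m
4–7 s: |Δx| = |-4 − 11| = 15 m
7–9 s: |Δx| = |-5 − -4| = 1 m
Total path = 46 m; average speed = 46/9 = 46/9 m/s.

46/9 m/s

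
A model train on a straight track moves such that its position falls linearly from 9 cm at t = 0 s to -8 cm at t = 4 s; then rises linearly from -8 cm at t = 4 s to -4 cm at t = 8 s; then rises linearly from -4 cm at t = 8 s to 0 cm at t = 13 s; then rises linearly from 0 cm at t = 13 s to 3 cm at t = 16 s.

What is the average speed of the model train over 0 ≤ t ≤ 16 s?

Average speed = (total path length)/(elapsed time); on a piecewise-linear x-t graph the path length is Σ|Δx|.
0–4 s: |Δx| = |-8 − 9| = 17 cm
4–8 s: |Δx| = |-4 − -8| = 4 cm
8–13 s: |Δx| = |0 − -4| = 4 cm
13–16 s: |Δx| = |3 − 0| = 3 cm
Total path = 28 cm; average speed = 28/16 = 1.75 cm/s.

1.75 cm/s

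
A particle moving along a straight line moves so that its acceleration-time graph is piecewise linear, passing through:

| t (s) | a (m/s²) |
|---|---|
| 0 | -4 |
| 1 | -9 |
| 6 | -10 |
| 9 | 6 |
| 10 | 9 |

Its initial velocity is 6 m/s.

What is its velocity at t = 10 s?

Δv equals the area under the a-t graph; then v = v₀ + Δv.
0–1 s: ½(-4 + -9)(1) = -6.5 m/s
1–6 s: ½(-9 + -10)(5) = -47.5 m/s
6–9 s: ½(-10 + 6)(3) = -6 m/s
9–10 s: ½(6 + 9)(1) = 7.5 m/s
Δv = -52.5 m/s, so v(10) = 6 + (-52.5) = -46.5 m/s.

-46.5 m/s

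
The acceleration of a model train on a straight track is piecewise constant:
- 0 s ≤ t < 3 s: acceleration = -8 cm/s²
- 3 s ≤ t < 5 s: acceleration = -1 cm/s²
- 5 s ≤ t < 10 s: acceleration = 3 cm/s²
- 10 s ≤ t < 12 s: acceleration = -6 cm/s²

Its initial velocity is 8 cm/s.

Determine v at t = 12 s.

Δv equals the area under the a-t graph; then v = v₀ + Δv.
0–3 s: -8 × 3 = -24 cm/s
3–5 s: -1 × 2 = -2 cm/s
5–10 s: 3 × 5 = 15 cm/s
10–12 s: -6 × 2 = -12 cm/s
Δv = -23 cm/s, so v(12) = 8 + (-23) = -15 cm/s.

-15 cm/s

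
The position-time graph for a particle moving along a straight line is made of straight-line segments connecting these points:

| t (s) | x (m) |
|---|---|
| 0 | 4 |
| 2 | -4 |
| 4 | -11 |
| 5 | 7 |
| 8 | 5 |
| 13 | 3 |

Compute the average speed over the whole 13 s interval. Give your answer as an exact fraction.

Average speed = (total path length)/(elapsed time); on a piecewise-linear x-t graph the path length is Σ|Δx|.
0–2 s: |Δx| = |-4 − 4| = 8 m
2–4 s: |Δx| = |-11 − -4| = 7 m
4–5 s: |Δx| = |7 − -11| = 18 m
5–8 s: |Δx| = |5 − 7| = 2 m
8–13 s: |Δx| = |3 − 5| = 2 m
Total path = 37 m; average speed = 37/13 = 37/13 m/s.

37/13 m/s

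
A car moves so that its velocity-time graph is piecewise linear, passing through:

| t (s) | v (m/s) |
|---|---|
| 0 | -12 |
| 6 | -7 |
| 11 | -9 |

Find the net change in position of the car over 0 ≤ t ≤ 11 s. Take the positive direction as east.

Net displacement equals the area under the velocity-time graph (areas below the axis count negative).
0–6 s: ½(-12 + -7)(6) = -57 m
6–11 s: ½(-7 + -9)(5) = -40 m
Net displacement = -97 m

-97 m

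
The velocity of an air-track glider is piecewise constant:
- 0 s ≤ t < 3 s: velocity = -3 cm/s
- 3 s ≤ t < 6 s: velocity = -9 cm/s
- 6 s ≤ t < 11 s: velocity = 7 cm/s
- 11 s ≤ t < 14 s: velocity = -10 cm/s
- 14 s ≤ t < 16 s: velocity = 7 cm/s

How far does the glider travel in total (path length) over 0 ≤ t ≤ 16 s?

115 cm

Distance (not displacement) is the total path length: add the absolute areas under v-t.
0–3 s: |-3| × 3 = 9 cm
3–6 s: |-9| × 3 = 27 cm
6–11 s: |7| × 5 = 35 cm
11–14 s: |-10| × 3 = 30 cm
14–16 s: |7| × 2 = 14 cm
Total distance = 115 cm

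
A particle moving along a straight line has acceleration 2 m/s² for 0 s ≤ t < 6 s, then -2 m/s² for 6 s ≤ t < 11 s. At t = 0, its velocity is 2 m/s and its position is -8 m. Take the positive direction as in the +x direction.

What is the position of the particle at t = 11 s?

On each constant-a segment, Δv = aΔt and Δx = v₀Δt + ½aΔt²; chain segment to segment.
0–6 s: v starts 2 m/s; Δx = 2·6 + ½·2·6² = 48 m; v ends 14 m/s.
6–11 s: v starts 14 m/s; Δx = 14·5 + ½·-2·5² = 45 m; v ends 4 m/s.
x(11) = -8 + Σ Δx = 85 m.

85 m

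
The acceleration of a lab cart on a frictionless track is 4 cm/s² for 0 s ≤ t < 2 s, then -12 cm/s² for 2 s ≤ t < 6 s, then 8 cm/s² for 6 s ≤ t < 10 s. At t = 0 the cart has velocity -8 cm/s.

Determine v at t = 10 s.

Δv equals the area under the a-t graph; then v = v₀ + Δv.
0–2 s: 4 × 2 = 8 cm/s
2–6 s: -12 × 4 = -48 cm/s
6–10 s: 8 × 4 = 32 cm/s
Δv = -8 cm/s, so v(10) = -8 + (-8) = -16 cm/s.

-16 cm/s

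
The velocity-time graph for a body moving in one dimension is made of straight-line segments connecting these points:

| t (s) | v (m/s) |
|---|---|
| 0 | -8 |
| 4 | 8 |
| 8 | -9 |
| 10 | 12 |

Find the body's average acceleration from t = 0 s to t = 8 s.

Average acceleration = Δv/Δt = (-9 − -8)/(8 − 0) = -0.125 m/s².

-0.125 m/s²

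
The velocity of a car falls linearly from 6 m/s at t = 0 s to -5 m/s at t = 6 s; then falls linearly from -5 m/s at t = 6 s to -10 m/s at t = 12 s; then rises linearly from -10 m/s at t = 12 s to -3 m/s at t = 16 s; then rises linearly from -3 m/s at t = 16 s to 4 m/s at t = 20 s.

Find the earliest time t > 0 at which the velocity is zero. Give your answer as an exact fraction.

v changes sign on 0–6 s (from 6 to -5); the graph is linear there, so v = 0 at t = 0 + (-6)·(6 − 0)/(-5 − 6) = 36/11 s.

t = 36/11 s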